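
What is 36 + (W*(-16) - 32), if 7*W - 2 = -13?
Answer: 204/7 ≈ 29.143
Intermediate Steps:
W = -11/7 (W = 2/7 + (⅐)*(-13) = 2/7 - 13/7 = -11/7 ≈ -1.5714)
36 + (W*(-16) - 32) = 36 + (-11/7*(-16) - 32) = 36 + (176/7 - 32) = 36 - 48/7 = 204/7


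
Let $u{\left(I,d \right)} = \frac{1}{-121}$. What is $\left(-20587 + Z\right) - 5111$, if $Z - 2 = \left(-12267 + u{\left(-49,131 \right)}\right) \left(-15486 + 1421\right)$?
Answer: $\frac{20873682804}{121} \approx 1.7251 \cdot 10^{8}$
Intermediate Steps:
$u{\left(I,d \right)} = - \frac{1}{121}$
$Z = \frac{20876792262}{121}$ ($Z = 2 + \left(-12267 - \frac{1}{121}\right) \left(-15486 + 1421\right) = 2 - - \frac{20876792020}{121} = 2 + \frac{20876792020}{121} = \frac{20876792262}{121} \approx 1.7254 \cdot 10^{8}$)
$\left(-20587 + Z\right) - 5111 = \left(-20587 + \frac{20876792262}{121}\right) - 5111 = \frac{20874301235}{121} - 5111 = \frac{20873682804}{121}$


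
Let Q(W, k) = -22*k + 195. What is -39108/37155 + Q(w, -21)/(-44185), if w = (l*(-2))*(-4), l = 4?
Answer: -116826521/109446245 ≈ -1.0674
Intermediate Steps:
w = 32 (w = (4*(-2))*(-4) = -8*(-4) = 32)
Q(W, k) = 195 - 22*k
-39108/37155 + Q(w, -21)/(-44185) = -39108/37155 + (195 - 22*(-21))/(-44185) = -39108*1/37155 + (195 + 462)*(-1/44185) = -13036/12385 + 657*(-1/44185) = -13036/12385 - 657/44185 = -116826521/109446245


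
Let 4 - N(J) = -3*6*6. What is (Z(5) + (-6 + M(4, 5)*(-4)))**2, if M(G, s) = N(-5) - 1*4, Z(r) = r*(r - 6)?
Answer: 196249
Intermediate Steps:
N(J) = 112 (N(J) = 4 - (-3*6)*6 = 4 - (-18)*6 = 4 - 1*(-108) = 4 + 108 = 112)
Z(r) = r*(-6 + r)
M(G, s) = 108 (M(G, s) = 112 - 1*4 = 112 - 4 = 108)
(Z(5) + (-6 + M(4, 5)*(-4)))**2 = (5*(-6 + 5) + (-6 + 108*(-4)))**2 = (5*(-1) + (-6 - 432))**2 = (-5 - 438)**2 = (-443)**2 = 196249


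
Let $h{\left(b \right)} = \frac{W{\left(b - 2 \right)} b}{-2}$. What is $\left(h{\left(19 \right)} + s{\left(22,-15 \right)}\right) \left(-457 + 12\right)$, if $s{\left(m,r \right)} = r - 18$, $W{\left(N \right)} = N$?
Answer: $\frac{173105}{2} \approx 86553.0$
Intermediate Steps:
$s{\left(m,r \right)} = -18 + r$ ($s{\left(m,r \right)} = r - 18 = -18 + r$)
$h{\left(b \right)} = - \frac{b \left(-2 + b\right)}{2}$ ($h{\left(b \right)} = \frac{\left(b - 2\right) b}{-2} = \left(-2 + b\right) b \left(- \frac{1}{2}\right) = b \left(-2 + b\right) \left(- \frac{1}{2}\right) = - \frac{b \left(-2 + b\right)}{2}$)
$\left(h{\left(19 \right)} + s{\left(22,-15 \right)}\right) \left(-457 + 12\right) = \left(\frac{1}{2} \cdot 19 \left(2 - 19\right) - 33\right) \left(-457 + 12\right) = \left(\frac{1}{2} \cdot 19 \left(2 - 19\right) - 33\right) \left(-445\right) = \left(\frac{1}{2} \cdot 19 \left(-17\right) - 33\right) \left(-445\right) = \left(- \frac{323}{2} - 33\right) \left(-445\right) = \left(- \frac{389}{2}\right) \left(-445\right) = \frac{173105}{2}$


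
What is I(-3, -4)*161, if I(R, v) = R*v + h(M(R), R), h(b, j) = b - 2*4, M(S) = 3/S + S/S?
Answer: 644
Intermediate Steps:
M(S) = 1 + 3/S (M(S) = 3/S + 1 = 1 + 3/S)
h(b, j) = -8 + b (h(b, j) = b - 8 = -8 + b)
I(R, v) = -8 + R*v + (3 + R)/R (I(R, v) = R*v + (-8 + (3 + R)/R) = -8 + R*v + (3 + R)/R)
I(-3, -4)*161 = (-7 + 3/(-3) - 3*(-4))*161 = (-7 + 3*(-⅓) + 12)*161 = (-7 - 1 + 12)*161 = 4*161 = 644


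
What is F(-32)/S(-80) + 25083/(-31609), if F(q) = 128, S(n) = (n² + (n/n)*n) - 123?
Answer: -151393399/195880973 ≈ -0.77288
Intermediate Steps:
S(n) = -123 + n + n² (S(n) = (n² + 1*n) - 123 = (n² + n) - 123 = (n + n²) - 123 = -123 + n + n²)
F(-32)/S(-80) + 25083/(-31609) = 128/(-123 - 80 + (-80)²) + 25083/(-31609) = 128/(-123 - 80 + 6400) + 25083*(-1/31609) = 128/6197 - 25083/31609 = -151393399/195880973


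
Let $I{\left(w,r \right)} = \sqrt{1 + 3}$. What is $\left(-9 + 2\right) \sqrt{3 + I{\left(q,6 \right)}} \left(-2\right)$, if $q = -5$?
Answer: $14 \sqrt{5} \approx 31.305$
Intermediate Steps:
$I{\left(w,r \right)} = 2$ ($I{\left(w,r \right)} = \sqrt{4} = 2$)
$\left(-9 + 2\right) \sqrt{3 + I{\left(q,6 \right)}} \left(-2\right) = \left(-9 + 2\right) \sqrt{3 + 2} \left(-2\right) = - 7 \sqrt{5} \left(-2\right) = - 7 \left(- 2 \sqrt{5}\right) = 14 \sqrt{5}$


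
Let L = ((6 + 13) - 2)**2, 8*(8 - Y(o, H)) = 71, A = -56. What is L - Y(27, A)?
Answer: 2319/8 ≈ 289.88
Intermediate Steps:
Y(o, H) = -7/8 (Y(o, H) = 8 - 1/8*71 = 8 - 71/8 = -7/8)
L = 289 (L = (19 - 2)**2 = 17**2 = 289)
L - Y(27, A) = 289 - 1*(-7/8) = 289 + 7/8 = 2319/8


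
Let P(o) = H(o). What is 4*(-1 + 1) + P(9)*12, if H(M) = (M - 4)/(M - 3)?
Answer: 10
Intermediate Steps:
H(M) = (-4 + M)/(-3 + M)
P(o) = (-4 + o)/(-3 + o)
4*(-1 + 1) + P(9)*12 = 4*(-1 + 1) + ((-4 + 9)/(-3 + 9))*12 = 4*0 + (5/6)*12 = 0 + ((1/6)*5)*12 = 0 + (5/6)*12 = 0 + 10 = 10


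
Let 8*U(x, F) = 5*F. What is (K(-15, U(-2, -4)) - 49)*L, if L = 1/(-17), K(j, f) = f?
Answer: 103/34 ≈ 3.0294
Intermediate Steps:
U(x, F) = 5*F/8 (U(x, F) = (5*F)/8 = 5*F/8)
L = -1/17 ≈ -0.058824
(K(-15, U(-2, -4)) - 49)*L = ((5/8)*(-4) - 49)*(-1/17) = (-5/2 - 49)*(-1/17) = -103/2*(-1/17) = 103/34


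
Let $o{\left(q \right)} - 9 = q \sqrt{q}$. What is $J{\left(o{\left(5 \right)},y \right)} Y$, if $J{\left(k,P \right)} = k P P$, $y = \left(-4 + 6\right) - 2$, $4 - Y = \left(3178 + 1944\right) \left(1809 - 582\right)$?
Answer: $0$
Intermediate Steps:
$Y = -6284690$ ($Y = 4 - \left(3178 + 1944\right) \left(1809 - 582\right) = 4 - 5122 \cdot 1227 = 4 - 6284694 = -6284690$)
$y = 0$ ($y = 2 - 2 = 0$)
$o{\left(q \right)} = 9 + q^{\frac{3}{2}}$ ($o{\left(q \right)} = 9 + q \sqrt{q} = 9 + q^{\frac{3}{2}}$)
$J{\left(k,P \right)} = k P^{2}$ ($J{\left(k,P \right)} = P k P = k P^{2}$)
$J{\left(o{\left(5 \right)},y \right)} Y = \left(9 + 5^{\frac{3}{2}}\right) 0^{2} \left(-6284690\right) = \left(9 + 5 \sqrt{5}\right) 0 \left(-6284690\right) = 0 \left(-6284690\right) = 0$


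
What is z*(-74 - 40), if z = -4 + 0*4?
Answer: 456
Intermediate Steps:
z = -4 (z = -4 + 0 = -4)
z*(-74 - 40) = -4*(-74 - 40) = -4*(-114) = 456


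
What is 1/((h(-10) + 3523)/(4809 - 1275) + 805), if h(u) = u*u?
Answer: 3534/2848493 ≈ 0.0012407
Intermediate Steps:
h(u) = u²
1/((h(-10) + 3523)/(4809 - 1275) + 805) = 1/(((-10)² + 3523)/(4809 - 1275) + 805) = 1/((100 + 3523)/3534 + 805) = 1/(3623*(1/3534) + 805) = 1/(3623/3534 + 805) = 1/(2848493/3534) = 3534/2848493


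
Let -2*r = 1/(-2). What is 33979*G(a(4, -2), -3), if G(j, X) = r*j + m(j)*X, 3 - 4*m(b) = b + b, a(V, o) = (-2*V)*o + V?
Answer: 4451249/4 ≈ 1.1128e+6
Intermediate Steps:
a(V, o) = V - 2*V*o (a(V, o) = -2*V*o + V = V - 2*V*o)
r = ¼ (r = -½/(-2) = -½*(-½) = ¼ ≈ 0.25000)
m(b) = ¾ - b/2 (m(b) = ¾ - (b + b)/4 = ¾ - b/2)
G(j, X) = j/4 + X*(¾ - j/2) (G(j, X) = j/4 + (¾ - j/2)*X = j/4 + X*(¾ - j/2))
33979*G(a(4, -2), -3) = 33979*((4*(1 - 2*(-2)))/4 - ¼*(-3)*(-3 + 2*(4*(1 - 2*(-2))))) = 33979*((4*(1 + 4))/4 - ¼*(-3)*(-3 + 2*(4*(1 + 4)))) = 33979*((4*5)/4 - ¼*(-3)*(-3 + 2*(4*5))) = 33979*((¼)*20 - ¼*(-3)*(-3 + 2*20)) = 33979*(5 - ¼*(-3)*(-3 + 40)) = 33979*(5 - ¼*(-3)*37) = 33979*(5 + 111/4) = 33979*(131/4) = 4451249/4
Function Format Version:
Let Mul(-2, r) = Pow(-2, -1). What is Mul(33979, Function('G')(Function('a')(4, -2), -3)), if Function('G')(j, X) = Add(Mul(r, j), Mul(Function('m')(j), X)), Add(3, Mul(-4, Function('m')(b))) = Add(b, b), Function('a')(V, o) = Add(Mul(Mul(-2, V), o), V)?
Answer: Rational(4451249, 4) ≈ 1.1128e+6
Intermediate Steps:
Function('a')(V, o) = Add(V, Mul(-2, V, o)) (Function('a')(V, o) = Add(Mul(-2, V, o), V) = Add(V, Mul(-2, V, o)))
r = Rational(1, 4) (r = Mul(Rational(-1, 2), Pow(-2, -1)) = Mul(Rational(-1, 2), Rational(-1, 2)) = Rational(1, 4) ≈ 0.25000)
Function('m')(b) = Add(Rational(3, 4), Mul(Rational(-1, 2), b)) (Function('m')(b) = Add(Rational(3, 4), Mul(Rational(-1, 4), Add(b, b))) = Add(Rational(3, 4), Mul(Rational(-1, 4), Mul(2, b))) = Add(Rational(3, 4), Mul(Rational(-1, 2), b)))
Function('G')(j, X) = Add(Mul(Rational(1, 4), j), Mul(X, Add(Rational(3, 4), Mul(Rational(-1, 2), j)))) (Function('G')(j, X) = Add(Mul(Rational(1, 4), j), Mul(Add(Rational(3, 4), Mul(Rational(-1, 2), j)), X)) = Add(Mul(Rational(1, 4), j), Mul(X, Add(Rational(3, 4), Mul(Rational(-1, 2), j)))))
Mul(33979, Function('G')(Function('a')(4, -2), -3)) = Mul(33979, Add(Mul(Rational(1, 4), Mul(4, Add(1, Mul(-2, -2)))), Mul(Rational(-1, 4), -3, Add(-3, Mul(2, Mul(4, Add(1, Mul(-2, -2)))))))) = Mul(33979, Add(Mul(Rational(1, 4), Mul(4, Add(1, 4))), Mul(Rational(-1, 4), -3, Add(-3, Mul(2, Mul(4, Add(1, 4))))))) = Mul(33979, Add(Mul(Rational(1, 4), Mul(4, 5)), Mul(Rational(-1, 4), -3, Add(-3, Mul(2, Mul(4, 5)))))) = Mul(33979, Add(Mul(Rational(1, 4), 20), Mul(Rational(-1, 4), -3, Add(-3, Mul(2, 20))))) = Mul(33979, Add(5, Mul(Rational(-1, 4), -3, Add(-3, 40)))) = Mul(33979, Add(5, Mul(Rational(-1, 4), -3, 37))) = Mul(33979, Add(5, Rational(111, 4))) = Mul(33979, Rational(131, 4)) = Rational(4451249, 4)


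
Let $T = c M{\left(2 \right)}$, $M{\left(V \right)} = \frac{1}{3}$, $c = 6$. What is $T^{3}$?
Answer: $8$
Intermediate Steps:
$M{\left(V \right)} = \frac{1}{3}$
$T = 2$ ($T = 6 \cdot \frac{1}{3} = 2$)
$T^{3} = 2^{3} = 8$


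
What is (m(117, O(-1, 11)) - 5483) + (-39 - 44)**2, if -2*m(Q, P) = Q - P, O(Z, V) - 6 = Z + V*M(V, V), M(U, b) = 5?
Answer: 2755/2 ≈ 1377.5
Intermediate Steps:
O(Z, V) = 6 + Z + 5*V (O(Z, V) = 6 + (Z + V*5) = 6 + (Z + 5*V) = 6 + Z + 5*V)
m(Q, P) = P/2 - Q/2 (m(Q, P) = -(Q - P)/2 = P/2 - Q/2)
(m(117, O(-1, 11)) - 5483) + (-39 - 44)**2 = (((6 - 1 + 5*11)/2 - 1/2*117) - 5483) + (-39 - 44)**2 = (((6 - 1 + 55)/2 - 117/2) - 5483) + (-83)**2 = (((1/2)*60 - 117/2) - 5483) + 6889 = ((30 - 117/2) - 5483) + 6889 = (-57/2 - 5483) + 6889 = -11023/2 + 6889 = 2755/2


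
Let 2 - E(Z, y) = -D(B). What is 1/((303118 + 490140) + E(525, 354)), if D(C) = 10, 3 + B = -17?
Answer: 1/793270 ≈ 1.2606e-6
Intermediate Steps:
B = -20 (B = -3 - 17 = -20)
E(Z, y) = 12 (E(Z, y) = 2 - (-1)*10 = 2 - 1*(-10) = 2 + 10 = 12)
1/((303118 + 490140) + E(525, 354)) = 1/((303118 + 490140) + 12) = 1/(793258 + 12) = 1/793270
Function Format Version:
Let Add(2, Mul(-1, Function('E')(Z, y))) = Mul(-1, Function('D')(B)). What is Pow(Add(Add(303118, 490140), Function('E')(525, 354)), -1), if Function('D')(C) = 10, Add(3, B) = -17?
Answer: Rational(1, 793270) ≈ 1.2606e-6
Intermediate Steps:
B = -20 (B = Add(-3, -17) = -20)
Function('E')(Z, y) = 12 (Function('E')(Z, y) = Add(2, Mul(-1, Mul(-1, 10))) = Add(2, Mul(-1, -10)) = Add(2, 10) = 12)
Pow(Add(Add(303118, 490140), Function('E')(525, 354)), -1) = Pow(Add(Add(303118, 490140), 12), -1) = Pow(Add(793258, 12), -1) = Pow(793270, -1) = Rational(1, 793270)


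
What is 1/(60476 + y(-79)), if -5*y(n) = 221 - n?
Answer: 1/60416 ≈ 1.6552e-5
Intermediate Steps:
y(n) = -221/5 + n/5 (y(n) = -(221 - n)/5 = -221/5 + n/5)
1/(60476 + y(-79)) = 1/(60476 + (-221/5 + (⅕)*(-79))) = 1/(60476 + (-221/5 - 79/5)) = 1/(60476 - 60) = 1/60416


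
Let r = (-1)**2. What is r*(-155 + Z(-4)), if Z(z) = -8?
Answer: -163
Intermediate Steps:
r = 1
r*(-155 + Z(-4)) = 1*(-155 - 8) = 1*(-163) = -163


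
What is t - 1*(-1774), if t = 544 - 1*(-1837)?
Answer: 4155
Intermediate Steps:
t = 2381 (t = 544 + 1837 = 2381)
t - 1*(-1774) = 2381 - 1*(-1774) = 2381 + 1774 = 4155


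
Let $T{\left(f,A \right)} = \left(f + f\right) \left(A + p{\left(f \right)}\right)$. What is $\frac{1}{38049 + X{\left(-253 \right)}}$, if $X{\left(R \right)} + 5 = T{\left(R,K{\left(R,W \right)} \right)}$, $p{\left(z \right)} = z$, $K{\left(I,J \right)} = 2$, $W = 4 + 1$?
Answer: $\frac{1}{165050} \approx 6.0588 \cdot 10^{-6}$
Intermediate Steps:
$W = 5$
$T{\left(f,A \right)} = 2 f \left(A + f\right)$ ($T{\left(f,A \right)} = \left(f + f\right) \left(A + f\right) = 2 f \left(A + f\right)$)
$X{\left(R \right)} = -5 + 2 R \left(2 + R\right)$
$\frac{1}{38049 + X{\left(-253 \right)}} = \frac{1}{38049 - \left(5 + 506 \left(2 - 253\right)\right)} = \frac{1}{38049 - \left(5 + 506 \left(-251\right)\right)} = \frac{1}{38049 + \left(-5 + 127006\right)} = \frac{1}{38049 + 127001} = \frac{1}{165050}$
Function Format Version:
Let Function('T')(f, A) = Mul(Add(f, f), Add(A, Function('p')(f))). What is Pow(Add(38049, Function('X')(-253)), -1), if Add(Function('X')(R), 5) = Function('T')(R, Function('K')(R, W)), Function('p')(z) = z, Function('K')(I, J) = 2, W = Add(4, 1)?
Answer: Rational(1, 165050) ≈ 6.0588e-6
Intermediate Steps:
W = 5
Function('T')(f, A) = Mul(2, f, Add(A, f)) (Function('T')(f, A) = Mul(Add(f, f), Add(A, f)) = Mul(Mul(2, f), Add(A, f)) = Mul(2, f, Add(A, f)))
Function('X')(R) = Add(-5, Mul(2, R, Add(2, R)))
Pow(Add(38049, Function('X')(-253)), -1) = Pow(Add(38049, Add(-5, Mul(2, -253, Add(2, -253)))), -1) = Pow(Add(38049, Add(-5, Mul(2, -253, -251))), -1) = Pow(Add(38049, Add(-5, 127006)), -1) = Pow(Add(38049, 127001), -1) = Pow(165050, -1) = Rational(1, 165050)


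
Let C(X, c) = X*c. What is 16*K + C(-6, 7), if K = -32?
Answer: -554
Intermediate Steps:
16*K + C(-6, 7) = 16*(-32) - 6*7 = -512 - 42 = -554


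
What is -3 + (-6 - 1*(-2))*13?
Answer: -55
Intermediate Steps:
-3 + (-6 - 1*(-2))*13 = -3 + (-6 + 2)*13 = -3 - 4*13 = -3 - 52 = -55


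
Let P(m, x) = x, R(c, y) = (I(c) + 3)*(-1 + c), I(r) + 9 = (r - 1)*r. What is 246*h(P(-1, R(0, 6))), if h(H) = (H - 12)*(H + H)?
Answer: -17712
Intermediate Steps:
I(r) = -9 + r*(-1 + r) (I(r) = -9 + (r - 1)*r = -9 + (-1 + r)*r = -9 + r*(-1 + r))
R(c, y) = (-1 + c)*(-6 + c² - c) (R(c, y) = ((-9 + c² - c) + 3)*(-1 + c) = (-6 + c² - c)*(-1 + c) = (-1 + c)*(-6 + c² - c))
h(H) = 2*H*(-12 + H) (h(H) = (-12 + H)*(2*H) = 2*H*(-12 + H))
246*h(P(-1, R(0, 6))) = 246*(2*(6 + 0³ - 5*0 - 2*0²)*(-12 + (6 + 0³ - 5*0 - 2*0²))) = 246*(2*(6 + 0 + 0 - 2*0)*(-12 + (6 + 0 + 0 - 2*0))) = 246*(2*(6 + 0 + 0 + 0)*(-12 + (6 + 0 + 0 + 0))) = 246*(2*6*(-12 + 6)) = 246*(2*6*(-6)) = 246*(-72) = -17712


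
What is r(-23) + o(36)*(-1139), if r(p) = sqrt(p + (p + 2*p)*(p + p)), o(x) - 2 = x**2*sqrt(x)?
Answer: -8859142 + sqrt(3151) ≈ -8.8591e+6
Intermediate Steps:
o(x) = 2 + x**(5/2) (o(x) = 2 + x**2*sqrt(x) = 2 + x**(5/2))
r(p) = sqrt(p + 6*p**2) (r(p) = sqrt(p + (3*p)*(2*p)) = sqrt(p + 6*p**2))
r(-23) + o(36)*(-1139) = sqrt(-23*(1 + 6*(-23))) + (2 + 36**(5/2))*(-1139) = sqrt(-23*(1 - 138)) + (2 + 7776)*(-1139) = sqrt(-23*(-137)) + 7778*(-1139) = sqrt(3151) - 8859142 = -8859142 + sqrt(3151)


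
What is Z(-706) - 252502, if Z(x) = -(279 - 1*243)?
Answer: -252538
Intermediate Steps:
Z(x) = -36 (Z(x) = -(279 - 243) = -1*36 = -36)
Z(-706) - 252502 = -36 - 252502 = -252538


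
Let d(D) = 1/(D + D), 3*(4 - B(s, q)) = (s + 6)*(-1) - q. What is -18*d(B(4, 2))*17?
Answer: -153/8 ≈ -19.125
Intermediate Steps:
B(s, q) = 6 + q/3 + s/3 (B(s, q) = 4 - ((s + 6)*(-1) - q)/3 = 4 - ((6 + s)*(-1) - q)/3 = 4 - ((-6 - s) - q)/3 = 4 - (-6 - q - s)/3 = 4 + (2 + q/3 + s/3) = 6 + q/3 + s/3)
d(D) = 1/(2*D)
-18*d(B(4, 2))*17 = -9/(6 + (⅓)*2 + (⅓)*4)*17 = -9/(6 + ⅔ + 4/3)*17 = -9/8*17 = -153/8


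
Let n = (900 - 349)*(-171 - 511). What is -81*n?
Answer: 30438342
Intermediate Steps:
n = -375782 (n = 551*(-682) = -375782)
-81*n = -81*(-375782) = 30438342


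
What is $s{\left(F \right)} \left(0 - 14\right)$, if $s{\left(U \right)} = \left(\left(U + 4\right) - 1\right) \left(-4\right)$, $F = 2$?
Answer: $280$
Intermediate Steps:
$s{\left(U \right)} = -12 - 4 U$ ($s{\left(U \right)} = \left(\left(4 + U\right) - 1\right) \left(-4\right) = \left(3 + U\right) \left(-4\right) = -12 - 4 U$)
$s{\left(F \right)} \left(0 - 14\right) = \left(-12 - 8\right) \left(0 - 14\right) = \left(-12 - 8\right) \left(-14\right) = \left(-20\right) \left(-14\right) = 280$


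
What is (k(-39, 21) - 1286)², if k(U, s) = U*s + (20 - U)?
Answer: 4186116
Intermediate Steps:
k(U, s) = 20 - U + U*s
(k(-39, 21) - 1286)² = ((20 - 1*(-39) - 39*21) - 1286)² = ((20 + 39 - 819) - 1286)² = (-760 - 1286)² = (-2046)² = 4186116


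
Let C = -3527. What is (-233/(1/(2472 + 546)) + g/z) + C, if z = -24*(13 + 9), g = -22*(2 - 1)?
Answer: -16961303/24 ≈ -7.0672e+5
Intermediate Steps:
g = -22 (g = -22*1 = -22)
z = -528 (z = -24*22 = -528)
(-233/(1/(2472 + 546)) + g/z) + C = (-233/(1/(2472 + 546)) - 22/(-528)) - 3527 = (-233/(1/3018) - 22*(-1/528)) - 3527 = (-233/1/3018 + 1/24) - 3527 = (-233*3018 + 1/24) - 3527 = (-703194 + 1/24) - 3527 = -16876655/24 - 3527 = -16961303/24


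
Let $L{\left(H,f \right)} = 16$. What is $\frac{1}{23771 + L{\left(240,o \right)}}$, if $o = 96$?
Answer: $\frac{1}{23787} \approx 4.204 \cdot 10^{-5}$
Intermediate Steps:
$\frac{1}{23771 + L{\left(240,o \right)}} = \frac{1}{23771 + 16} = \frac{1}{23787}$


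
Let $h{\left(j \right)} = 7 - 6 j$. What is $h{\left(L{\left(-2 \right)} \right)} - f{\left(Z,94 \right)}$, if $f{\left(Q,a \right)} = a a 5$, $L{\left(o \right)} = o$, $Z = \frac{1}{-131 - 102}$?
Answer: $-44161$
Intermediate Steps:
$Z = - \frac{1}{233}$ ($Z = \frac{1}{-233} = - \frac{1}{233} \approx -0.0042918$)
$f{\left(Q,a \right)} = 5 a^{2}$ ($f{\left(Q,a \right)} = a^{2} \cdot 5 = 5 a^{2}$)
$h{\left(L{\left(-2 \right)} \right)} - f{\left(Z,94 \right)} = \left(7 - -12\right) - 5 \cdot 94^{2} = \left(7 + 12\right) - 5 \cdot 8836 = 19 - 44180 = -44161$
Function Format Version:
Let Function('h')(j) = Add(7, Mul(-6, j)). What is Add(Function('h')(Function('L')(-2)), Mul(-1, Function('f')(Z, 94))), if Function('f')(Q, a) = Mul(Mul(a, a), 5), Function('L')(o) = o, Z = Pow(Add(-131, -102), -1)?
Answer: -44161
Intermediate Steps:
Z = Rational(-1, 233) (Z = Pow(-233, -1) = Rational(-1, 233) ≈ -0.0042918)
Function('f')(Q, a) = Mul(5, Pow(a, 2)) (Function('f')(Q, a) = Mul(Pow(a, 2), 5) = Mul(5, Pow(a, 2)))
Add(Function('h')(Function('L')(-2)), Mul(-1, Function('f')(Z, 94))) = Add(Add(7, Mul(-6, -2)), Mul(-1, Mul(5, Pow(94, 2)))) = Add(Add(7, 12), Mul(-1, Mul(5, 8836))) = Add(19, Mul(-1, 44180)) = Add(19, -44180) = -44161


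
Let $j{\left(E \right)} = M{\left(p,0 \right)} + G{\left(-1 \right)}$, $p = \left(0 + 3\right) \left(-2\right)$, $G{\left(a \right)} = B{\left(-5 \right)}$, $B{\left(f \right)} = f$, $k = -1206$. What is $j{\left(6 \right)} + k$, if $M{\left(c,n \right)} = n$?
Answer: $-1211$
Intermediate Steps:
$G{\left(a \right)} = -5$
$p = -6$ ($p = 3 \left(-2\right) = -6$)
$j{\left(E \right)} = -5$ ($j{\left(E \right)} = 0 - 5 = -5$)
$j{\left(6 \right)} + k = -5 - 1206 = -1211$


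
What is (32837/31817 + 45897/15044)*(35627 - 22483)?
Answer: 6421845168622/119663737 ≈ 53666.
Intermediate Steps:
(32837/31817 + 45897/15044)*(35627 - 22483) = (32837*(1/31817) + 45897*(1/15044))*13144 = (32837/31817 + 45897/15044)*13144 = (1954304677/478654948)*13144 = 6421845168622/119663737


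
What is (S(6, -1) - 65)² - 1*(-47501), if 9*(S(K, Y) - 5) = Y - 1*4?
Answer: 4144606/81 ≈ 51168.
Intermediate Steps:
S(K, Y) = 41/9 + Y/9 (S(K, Y) = 5 + (Y - 1*4)/9 = 5 + (Y - 4)/9 = 5 + (-4 + Y)/9 = 5 + (-4/9 + Y/9) = 41/9 + Y/9)
(S(6, -1) - 65)² - 1*(-47501) = ((41/9 + (⅑)*(-1)) - 65)² - 1*(-47501) = ((41/9 - ⅑) - 65)² + 47501 = (40/9 - 65)² + 47501 = (-545/9)² + 47501 = 297025/81 + 47501 = 4144606/81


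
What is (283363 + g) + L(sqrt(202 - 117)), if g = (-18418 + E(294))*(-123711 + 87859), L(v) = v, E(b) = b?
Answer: 650065011 + sqrt(85) ≈ 6.5006e+8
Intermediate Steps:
g = 649781648 (g = (-18418 + 294)*(-123711 + 87859) = -18124*(-35852) = 649781648)
(283363 + g) + L(sqrt(202 - 117)) = (283363 + 649781648) + sqrt(202 - 117) = 650065011 + sqrt(85)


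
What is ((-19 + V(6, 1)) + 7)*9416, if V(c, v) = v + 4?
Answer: -65912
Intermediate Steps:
V(c, v) = 4 + v
((-19 + V(6, 1)) + 7)*9416 = ((-19 + (4 + 1)) + 7)*9416 = ((-19 + 5) + 7)*9416 = (-14 + 7)*9416 = -7*9416 = -65912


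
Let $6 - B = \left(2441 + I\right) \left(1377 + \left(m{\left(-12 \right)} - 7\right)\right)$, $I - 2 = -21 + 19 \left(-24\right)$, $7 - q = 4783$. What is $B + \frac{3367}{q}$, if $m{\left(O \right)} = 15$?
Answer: $- \frac{13004592871}{4776} \approx -2.7229 \cdot 10^{6}$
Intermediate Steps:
$q = -4776$ ($q = 7 - 4783 = -4776$)
$I = -475$ ($I = 2 + \left(-21 + 19 \left(-24\right)\right) = 2 - 477 = -475$)
$B = -2722904$ ($B = 6 - \left(2441 - 475\right) \left(1377 + \left(15 - 7\right)\right) = 6 - 1966 \left(1377 + \left(15 - 7\right)\right) = 6 - 1966 \left(1377 + 8\right) = 6 - 1966 \cdot 1385 = 6 - 2722910 = -2722904$)
$B + \frac{3367}{q} = -2722904 + \frac{3367}{-4776} = -2722904 + 3367 \left(- \frac{1}{4776}\right) = -2722904 - \frac{3367}{4776} = - \frac{13004592871}{4776}$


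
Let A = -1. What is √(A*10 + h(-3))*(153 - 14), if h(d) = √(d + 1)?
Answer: 139*√(-10 + I*√2) ≈ 31.004 + 440.65*I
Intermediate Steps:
h(d) = √(1 + d)
√(A*10 + h(-3))*(153 - 14) = √(-1*10 + √(1 - 3))*(153 - 14) = √(-10 + √(-2))*139 = √(-10 + I*√2)*139 = 139*√(-10 + I*√2)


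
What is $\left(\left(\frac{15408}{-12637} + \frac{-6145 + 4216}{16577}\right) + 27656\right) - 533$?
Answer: $\frac{5681542504338}{209483549} \approx 27122.0$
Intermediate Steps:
$\left(\left(\frac{15408}{-12637} + \frac{-6145 + 4216}{16577}\right) + 27656\right) - 533 = \left(\left(15408 \left(- \frac{1}{12637}\right) - \frac{1929}{16577}\right) + 27656\right) - 533 = \left(\left(- \frac{15408}{12637} - \frac{1929}{16577}\right) + 27656\right) - 533 = \left(- \frac{279795189}{209483549} + 27656\right) - 533 = \frac{5793197235955}{209483549} - 533 = \frac{5681542504338}{209483549}$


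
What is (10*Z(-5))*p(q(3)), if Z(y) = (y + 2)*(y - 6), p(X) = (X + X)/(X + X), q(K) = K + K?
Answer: 330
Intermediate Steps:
q(K) = 2*K
p(X) = 1 (p(X) = (2*X)/((2*X)) = (2*X)*(1/(2*X)) = 1)
Z(y) = (-6 + y)*(2 + y) (Z(y) = (2 + y)*(-6 + y) = (-6 + y)*(2 + y))
(10*Z(-5))*p(q(3)) = (10*(-12 + (-5)**2 - 4*(-5)))*1 = (10*(-12 + 25 + 20))*1 = (10*33)*1 = 330*1 = 330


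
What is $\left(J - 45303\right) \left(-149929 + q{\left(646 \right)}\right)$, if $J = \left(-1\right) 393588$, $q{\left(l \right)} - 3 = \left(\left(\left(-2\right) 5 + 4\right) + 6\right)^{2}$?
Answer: $65801172066$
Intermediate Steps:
$q{\left(l \right)} = 3$ ($q{\left(l \right)} = 3 + \left(\left(\left(-2\right) 5 + 4\right) + 6\right)^{2} = 3 + \left(\left(-10 + 4\right) + 6\right)^{2} = 3 + \left(-6 + 6\right)^{2} = 3 + 0^{2} = 3 + 0 = 3$)
$J = -393588$
$\left(J - 45303\right) \left(-149929 + q{\left(646 \right)}\right) = \left(-393588 - 45303\right) \left(-149929 + 3\right) = \left(-438891\right) \left(-149926\right) = 65801172066$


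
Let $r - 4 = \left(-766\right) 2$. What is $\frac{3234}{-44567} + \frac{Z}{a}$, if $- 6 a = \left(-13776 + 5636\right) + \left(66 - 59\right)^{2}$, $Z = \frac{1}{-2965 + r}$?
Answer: $- \frac{39188475448}{540046015107} \approx -0.072565$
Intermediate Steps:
$r = -1528$ ($r = 4 - 1532 = -1528$)
$Z = - \frac{1}{4493}$ ($Z = \frac{1}{-2965 - 1528} = \frac{1}{-4493} = - \frac{1}{4493} \approx -0.00022257$)
$a = \frac{2697}{2}$ ($a = - \frac{\left(-13776 + 5636\right) + \left(66 - 59\right)^{2}}{6} = - \frac{-8140 + 7^{2}}{6} = - \frac{-8140 + 49}{6} = \left(- \frac{1}{6}\right) \left(-8091\right) = \frac{2697}{2} \approx 1348.5$)
$\frac{3234}{-44567} + \frac{Z}{a} = \frac{3234}{-44567} - \frac{1}{4493 \cdot \frac{2697}{2}} = 3234 \left(- \frac{1}{44567}\right) - \frac{2}{12117621} = - \frac{3234}{44567} - \frac{2}{12117621} = - \frac{39188475448}{540046015107}$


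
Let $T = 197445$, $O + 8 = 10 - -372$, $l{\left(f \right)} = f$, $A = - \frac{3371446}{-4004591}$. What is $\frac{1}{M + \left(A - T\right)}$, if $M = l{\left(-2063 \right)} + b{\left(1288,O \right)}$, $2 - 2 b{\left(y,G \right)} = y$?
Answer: $- \frac{4004591}{801519521795} \approx -4.9962 \cdot 10^{-6}$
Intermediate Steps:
$A = \frac{3371446}{4004591}$ ($A = \left(-3371446\right) \left(- \frac{1}{4004591}\right) = \frac{3371446}{4004591} \approx 0.8419$)
$O = 374$ ($O = -8 + \left(10 - -372\right) = -8 + \left(10 + 372\right) = -8 + 382 = 374$)
$b{\left(y,G \right)} = 1 - \frac{y}{2}$
$M = -2706$ ($M = -2063 + \left(1 - 644\right) = -2063 - 643 = -2706$)
$\frac{1}{M + \left(A - T\right)} = \frac{1}{-2706 + \left(\frac{3371446}{4004591} - 197445\right)} = \frac{1}{-2706 - \frac{790683098549}{4004591}} = \frac{1}{- \frac{801519521795}{4004591}} = - \frac{4004591}{801519521795}$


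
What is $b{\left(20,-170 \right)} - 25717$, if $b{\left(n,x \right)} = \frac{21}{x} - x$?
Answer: $- \frac{4343011}{170} \approx -25547.0$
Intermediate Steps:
$b{\left(n,x \right)} = - x + \frac{21}{x}$
$b{\left(20,-170 \right)} - 25717 = \left(\left(-1\right) \left(-170\right) + \frac{21}{-170}\right) - 25717 = \left(170 + 21 \left(- \frac{1}{170}\right)\right) - 25717 = \left(170 - \frac{21}{170}\right) - 25717 = \frac{28879}{170} - 25717 = - \frac{4343011}{170}$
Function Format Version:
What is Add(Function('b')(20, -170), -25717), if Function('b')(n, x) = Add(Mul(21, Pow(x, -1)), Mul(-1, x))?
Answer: Rational(-4343011, 170) ≈ -25547.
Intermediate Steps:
Function('b')(n, x) = Add(Mul(-1, x), Mul(21, Pow(x, -1)))
Add(Function('b')(20, -170), -25717) = Add(Add(Mul(-1, -170), Mul(21, Pow(-170, -1))), -25717) = Add(Add(170, Mul(21, Rational(-1, 170))), -25717) = Add(Add(170, Rational(-21, 170)), -25717) = Add(Rational(28879, 170), -25717) = Rational(-4343011, 170)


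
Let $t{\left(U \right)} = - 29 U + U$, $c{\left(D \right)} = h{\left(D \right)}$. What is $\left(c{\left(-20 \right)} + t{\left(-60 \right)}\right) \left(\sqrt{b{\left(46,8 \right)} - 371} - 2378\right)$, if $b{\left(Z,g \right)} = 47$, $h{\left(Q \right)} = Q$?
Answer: $-3947480 + 29880 i \approx -3.9475 \cdot 10^{6} + 29880.0 i$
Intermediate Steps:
$c{\left(D \right)} = D$
$t{\left(U \right)} = - 28 U$
$\left(c{\left(-20 \right)} + t{\left(-60 \right)}\right) \left(\sqrt{b{\left(46,8 \right)} - 371} - 2378\right) = \left(-20 - -1680\right) \left(\sqrt{47 - 371} - 2378\right) = \left(-20 + 1680\right) \left(\sqrt{-324} - 2378\right) = 1660 \left(18 i - 2378\right) = 1660 \left(-2378 + 18 i\right) = -3947480 + 29880 i$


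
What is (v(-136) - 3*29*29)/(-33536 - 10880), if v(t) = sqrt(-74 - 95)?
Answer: 2523/44416 - 13*I/44416 ≈ 0.056804 - 0.00029269*I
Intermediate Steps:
v(t) = 13*I (v(t) = sqrt(-169) = 13*I)
(v(-136) - 3*29*29)/(-33536 - 10880) = (13*I - 3*29*29)/(-33536 - 10880) = (13*I - 87*29)/(-44416) = (13*I - 2523)*(-1/44416) = (-2523 + 13*I)*(-1/44416) = 2523/44416 - 13*I/44416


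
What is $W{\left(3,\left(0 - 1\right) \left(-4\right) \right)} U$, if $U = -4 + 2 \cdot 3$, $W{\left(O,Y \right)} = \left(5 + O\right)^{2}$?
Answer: $128$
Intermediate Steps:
$U = 2$ ($U = -4 + 6 = 2$)
$W{\left(3,\left(0 - 1\right) \left(-4\right) \right)} U = \left(5 + 3\right)^{2} \cdot 2 = 8^{2} \cdot 2 = 64 \cdot 2 = 128$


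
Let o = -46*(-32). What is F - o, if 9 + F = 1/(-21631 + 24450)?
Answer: -4174938/2819 ≈ -1481.0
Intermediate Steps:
F = -25370/2819 (F = -9 + 1/(-21631 + 24450) = -9 + 1/2819 = -25370/2819 ≈ -8.9996)
o = 1472
F - o = -25370/2819 - 1*1472 = -25370/2819 - 1472 = -4174938/2819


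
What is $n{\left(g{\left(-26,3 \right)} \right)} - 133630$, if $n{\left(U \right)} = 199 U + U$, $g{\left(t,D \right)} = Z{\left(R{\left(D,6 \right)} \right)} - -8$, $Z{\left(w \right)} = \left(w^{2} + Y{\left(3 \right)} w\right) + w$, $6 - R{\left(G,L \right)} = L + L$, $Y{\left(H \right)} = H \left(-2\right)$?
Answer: $-118830$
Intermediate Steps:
$Y{\left(H \right)} = - 2 H$
$R{\left(G,L \right)} = 6 - 2 L$ ($R{\left(G,L \right)} = 6 - \left(L + L\right) = 6 - 2 L$)
$Z{\left(w \right)} = w^{2} - 5 w$ ($Z{\left(w \right)} = \left(w^{2} + \left(-2\right) 3 w\right) + w = \left(w^{2} - 6 w\right) + w = w^{2} - 5 w$)
$g{\left(t,D \right)} = 74$ ($g{\left(t,D \right)} = \left(6 - 12\right) \left(-5 + \left(6 - 12\right)\right) - -8 = \left(6 - 12\right) \left(-5 + \left(6 - 12\right)\right) + 8 = - 6 \left(-5 - 6\right) + 8 = \left(-6\right) \left(-11\right) + 8 = 66 + 8 = 74$)
$n{\left(U \right)} = 200 U$
$n{\left(g{\left(-26,3 \right)} \right)} - 133630 = 200 \cdot 74 - 133630 = 14800 - 133630 = -118830$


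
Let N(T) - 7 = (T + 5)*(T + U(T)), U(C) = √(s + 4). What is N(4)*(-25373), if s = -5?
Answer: -1091039 - 228357*I ≈ -1.091e+6 - 2.2836e+5*I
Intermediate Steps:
U(C) = I (U(C) = √(-5 + 4) = √(-1) = I)
N(T) = 7 + (5 + T)*(I + T) (N(T) = 7 + (T + 5)*(T + I) = 7 + (5 + T)*(I + T))
N(4)*(-25373) = (7 + 4² + 5*I + 4*(5 + I))*(-25373) = (7 + 16 + 5*I + (20 + 4*I))*(-25373) = (43 + 9*I)*(-25373) = -1091039 - 228357*I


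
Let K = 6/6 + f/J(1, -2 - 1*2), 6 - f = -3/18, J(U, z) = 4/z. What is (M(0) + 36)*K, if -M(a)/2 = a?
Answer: -186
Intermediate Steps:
M(a) = -2*a
f = 37/6 (f = 6 - (-3)/18 = 6 - 1*(-⅙) = 6 + ⅙ = 37/6 ≈ 6.1667)
K = -31/6 (K = 6/6 + 37/(6*((4/(-2 - 1*2)))) = 6*(⅙) + 37/(6*((4/(-2 - 2)))) = 1 + 37/(6*((4/(-4)))) = 1 + 37/(6*((4*(-¼)))) = 1 + (37/6)/(-1) = 1 + (37/6)*(-1) = 1 - 37/6 = -31/6 ≈ -5.1667)
(M(0) + 36)*K = (-2*0 + 36)*(-31/6) = (0 + 36)*(-31/6) = 36*(-31/6) = -186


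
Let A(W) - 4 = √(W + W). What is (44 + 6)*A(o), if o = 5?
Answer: 200 + 50*√10 ≈ 358.11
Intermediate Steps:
A(W) = 4 + √2*√W (A(W) = 4 + √(W + W) = 4 + √(2*W) = 4 + √2*√W)
(44 + 6)*A(o) = (44 + 6)*(4 + √2*√5) = 50*(4 + √10) = 200 + 50*√10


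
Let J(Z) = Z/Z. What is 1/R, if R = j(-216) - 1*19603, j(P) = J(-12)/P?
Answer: -216/4234249 ≈ -5.1013e-5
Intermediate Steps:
J(Z) = 1
j(P) = 1/P
R = -4234249/216 (R = 1/(-216) - 1*19603 = -1/216 - 19603 = -4234249/216 ≈ -19603.)
1/R = 1/(-4234249/216) = -216/4234249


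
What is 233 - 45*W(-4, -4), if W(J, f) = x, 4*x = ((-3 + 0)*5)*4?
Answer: 908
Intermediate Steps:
x = -15 (x = (((-3 + 0)*5)*4)/4 = (-3*5*4)/4 = (-15*4)/4 = (1/4)*(-60) = -15)
W(J, f) = -15
233 - 45*W(-4, -4) = 233 - 45*(-15) = 233 + 675 = 908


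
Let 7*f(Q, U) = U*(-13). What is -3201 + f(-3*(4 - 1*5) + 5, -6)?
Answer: -22329/7 ≈ -3189.9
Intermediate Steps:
f(Q, U) = -13*U/7 (f(Q, U) = (U*(-13))/7 = (-13*U)/7 = -13*U/7)
-3201 + f(-3*(4 - 1*5) + 5, -6) = -3201 - 13/7*(-6) = -3201 + 78/7 = -22329/7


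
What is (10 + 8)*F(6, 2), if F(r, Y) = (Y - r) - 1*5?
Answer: -162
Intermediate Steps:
F(r, Y) = -5 + Y - r (F(r, Y) = (Y - r) - 5 = -5 + Y - r)
(10 + 8)*F(6, 2) = (10 + 8)*(-5 + 2 - 1*6) = 18*(-5 + 2 - 6) = 18*(-9) = -162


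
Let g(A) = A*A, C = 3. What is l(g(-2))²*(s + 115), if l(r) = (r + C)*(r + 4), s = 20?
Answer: 423360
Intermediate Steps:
g(A) = A²
l(r) = (3 + r)*(4 + r) (l(r) = (r + 3)*(r + 4) = (3 + r)*(4 + r))
l(g(-2))²*(s + 115) = (12 + ((-2)²)² + 7*(-2)²)²*(20 + 115) = (12 + 4² + 7*4)²*135 = (12 + 16 + 28)²*135 = 56²*135 = 3136*135 = 423360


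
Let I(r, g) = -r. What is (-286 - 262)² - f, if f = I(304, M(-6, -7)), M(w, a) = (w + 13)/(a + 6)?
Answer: 300608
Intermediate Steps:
M(w, a) = (13 + w)/(6 + a)
f = -304 (f = -1*304 = -304)
(-286 - 262)² - f = (-286 - 262)² - 1*(-304) = (-548)² + 304 = 300304 + 304 = 300608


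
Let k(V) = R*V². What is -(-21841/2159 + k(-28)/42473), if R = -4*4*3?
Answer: 1008900281/91699207 ≈ 11.002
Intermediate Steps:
R = -48 (R = -16*3 = -48)
k(V) = -48*V²
-(-21841/2159 + k(-28)/42473) = -(-21841/2159 - 48*(-28)²/42473) = -(-21841*1/2159 - 48*784*(1/42473)) = -(-21841/2159 - 37632*1/42473) = -(-21841/2159 - 37632/42473) = -1*(-1008900281/91699207) = 1008900281/91699207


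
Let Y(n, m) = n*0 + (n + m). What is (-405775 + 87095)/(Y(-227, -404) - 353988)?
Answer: 318680/354619 ≈ 0.89865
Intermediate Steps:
Y(n, m) = m + n (Y(n, m) = 0 + (m + n) = m + n)
(-405775 + 87095)/(Y(-227, -404) - 353988) = (-405775 + 87095)/((-404 - 227) - 353988) = -318680/(-631 - 353988) = -318680/(-354619) = -318680*(-1/354619) = 318680/354619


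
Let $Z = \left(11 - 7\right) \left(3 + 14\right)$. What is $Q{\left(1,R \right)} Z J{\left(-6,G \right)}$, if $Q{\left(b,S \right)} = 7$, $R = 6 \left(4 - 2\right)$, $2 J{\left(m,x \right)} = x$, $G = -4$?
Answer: $-952$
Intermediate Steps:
$J{\left(m,x \right)} = \frac{x}{2}$
$R = 12$ ($R = 6 \cdot 2 = 12$)
$Z = 68$ ($Z = 4 \cdot 17 = 68$)
$Q{\left(1,R \right)} Z J{\left(-6,G \right)} = 7 \cdot 68 \cdot \frac{1}{2} \left(-4\right) = 476 \left(-2\right) = -952$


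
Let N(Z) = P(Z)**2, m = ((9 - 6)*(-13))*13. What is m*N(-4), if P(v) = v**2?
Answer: -129792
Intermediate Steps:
m = -507 (m = (3*(-13))*13 = -39*13 = -507)
N(Z) = Z**4 (N(Z) = (Z**2)**2 = Z**4)
m*N(-4) = -507*(-4)**4 = -507*256 = -129792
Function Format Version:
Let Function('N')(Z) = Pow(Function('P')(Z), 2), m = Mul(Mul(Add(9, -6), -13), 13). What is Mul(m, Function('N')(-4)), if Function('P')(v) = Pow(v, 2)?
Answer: -129792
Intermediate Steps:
m = -507 (m = Mul(Mul(3, -13), 13) = Mul(-39, 13) = -507)
Function('N')(Z) = Pow(Z, 4) (Function('N')(Z) = Pow(Pow(Z, 2), 2) = Pow(Z, 4))
Mul(m, Function('N')(-4)) = Mul(-507, Pow(-4, 4)) = Mul(-507, 256) = -129792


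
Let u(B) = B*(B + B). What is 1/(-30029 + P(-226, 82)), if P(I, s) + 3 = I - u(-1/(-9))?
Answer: -81/2450900 ≈ -3.3049e-5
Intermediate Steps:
u(B) = 2*B**2 (u(B) = B*(2*B) = 2*B**2)
P(I, s) = -245/81 + I (P(I, s) = -3 + (I - 2*(-1/(-9))**2) = -3 + (I - 2*(-1*(-1/9))**2) = -3 + (I - 2*(1/9)**2) = -3 + (I - 2/81) = -3 + (-2/81 + I) = -245/81 + I)
1/(-30029 + P(-226, 82)) = 1/(-30029 + (-245/81 - 226)) = 1/(-30029 - 18551/81) = 1/(-2450900/81) = -81/2450900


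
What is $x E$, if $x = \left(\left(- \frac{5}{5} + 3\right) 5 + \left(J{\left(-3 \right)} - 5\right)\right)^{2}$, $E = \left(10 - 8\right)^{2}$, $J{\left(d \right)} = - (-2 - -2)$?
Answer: $100$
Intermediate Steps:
$J{\left(d \right)} = 0$ ($J{\left(d \right)} = - (-2 + 2) = \left(-1\right) 0 = 0$)
$E = 4$ ($E = 2^{2} = 4$)
$x = 25$ ($x = \left(\left(- \frac{5}{5} + 3\right) 5 + \left(0 - 5\right)\right)^{2} = \left(\left(\left(-5\right) \frac{1}{5} + 3\right) 5 - 5\right)^{2} = \left(\left(-1 + 3\right) 5 - 5\right)^{2} = \left(2 \cdot 5 - 5\right)^{2} = \left(10 - 5\right)^{2} = 5^{2} = 25$)
$x E = 25 \cdot 4 = 100$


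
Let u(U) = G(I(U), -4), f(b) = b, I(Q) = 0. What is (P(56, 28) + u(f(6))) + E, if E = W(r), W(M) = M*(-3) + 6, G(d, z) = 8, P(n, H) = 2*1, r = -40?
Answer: 136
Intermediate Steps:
P(n, H) = 2
u(U) = 8
W(M) = 6 - 3*M (W(M) = -3*M + 6 = 6 - 3*M)
E = 126 (E = 6 - 3*(-40) = 6 + 120 = 126)
(P(56, 28) + u(f(6))) + E = (2 + 8) + 126 = 10 + 126 = 136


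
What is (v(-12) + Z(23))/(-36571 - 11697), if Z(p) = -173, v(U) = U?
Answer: 185/48268 ≈ 0.0038328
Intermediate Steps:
(v(-12) + Z(23))/(-36571 - 11697) = (-12 - 173)/(-36571 - 11697) = -185/(-48268) = -185*(-1/48268) = 185/48268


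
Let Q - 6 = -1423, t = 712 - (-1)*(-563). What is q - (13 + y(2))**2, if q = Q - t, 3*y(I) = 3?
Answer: -1762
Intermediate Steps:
y(I) = 1 (y(I) = (1/3)*3 = 1)
t = 149 (t = 712 - 1*563 = 712 - 563 = 149)
Q = -1417 (Q = 6 - 1423 = -1417)
q = -1566 (q = -1417 - 1*149 = -1417 - 149 = -1566)
q - (13 + y(2))**2 = -1566 - (13 + 1)**2 = -1566 - 1*14**2 = -1566 - 1*196 = -1566 - 196 = -1762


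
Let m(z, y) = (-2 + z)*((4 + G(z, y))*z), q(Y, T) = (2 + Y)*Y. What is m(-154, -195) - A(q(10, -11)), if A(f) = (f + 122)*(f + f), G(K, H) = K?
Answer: -3661680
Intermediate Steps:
q(Y, T) = Y*(2 + Y)
A(f) = 2*f*(122 + f) (A(f) = (122 + f)*(2*f) = 2*f*(122 + f))
m(z, y) = z*(-2 + z)*(4 + z) (m(z, y) = (-2 + z)*((4 + z)*z) = (-2 + z)*(z*(4 + z)) = z*(-2 + z)*(4 + z))
m(-154, -195) - A(q(10, -11)) = -154*(-8 + (-154)**2 + 2*(-154)) - 2*10*(2 + 10)*(122 + 10*(2 + 10)) = -154*(-8 + 23716 - 308) - 2*10*12*(122 + 10*12) = -154*23400 - 2*120*(122 + 120) = -3603600 - 2*120*242 = -3603600 - 1*58080 = -3603600 - 58080 = -3661680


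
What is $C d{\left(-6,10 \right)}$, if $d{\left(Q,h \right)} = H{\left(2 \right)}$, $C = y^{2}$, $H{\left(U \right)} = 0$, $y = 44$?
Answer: $0$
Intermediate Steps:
$C = 1936$ ($C = 44^{2} = 1936$)
$d{\left(Q,h \right)} = 0$
$C d{\left(-6,10 \right)} = 1936 \cdot 0 = 0$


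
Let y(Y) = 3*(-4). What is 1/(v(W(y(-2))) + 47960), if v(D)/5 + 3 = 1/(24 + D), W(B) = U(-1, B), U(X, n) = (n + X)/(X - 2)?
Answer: 17/815068 ≈ 2.0857e-5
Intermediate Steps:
y(Y) = -12
U(X, n) = (X + n)/(-2 + X)
W(B) = ⅓ - B/3 (W(B) = (-1 + B)/(-2 - 1) = (-1 + B)/(-3) = -(-1 + B)/3 = ⅓ - B/3)
v(D) = -15 + 5/(24 + D)
1/(v(W(y(-2))) + 47960) = 1/(5*(-71 - 3*(⅓ - ⅓*(-12)))/(24 + (⅓ - ⅓*(-12))) + 47960) = 1/(5*(-71 - 3*(⅓ + 4))/(24 + (⅓ + 4)) + 47960) = 1/(5*(-71 - 3*13/3)/(24 + 13/3) + 47960) = 1/(5*(-71 - 13)/(85/3) + 47960) = 1/(5*(3/85)*(-84) + 47960) = 1/(-252/17 + 47960) = 1/(815068/17) = 17/815068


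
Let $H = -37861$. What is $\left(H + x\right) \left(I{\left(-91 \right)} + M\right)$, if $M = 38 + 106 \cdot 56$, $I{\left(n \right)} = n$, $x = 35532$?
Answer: $-13701507$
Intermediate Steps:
$M = 5974$ ($M = 38 + 5936 = 5974$)
$\left(H + x\right) \left(I{\left(-91 \right)} + M\right) = \left(-37861 + 35532\right) \left(-91 + 5974\right) = \left(-2329\right) 5883 = -13701507$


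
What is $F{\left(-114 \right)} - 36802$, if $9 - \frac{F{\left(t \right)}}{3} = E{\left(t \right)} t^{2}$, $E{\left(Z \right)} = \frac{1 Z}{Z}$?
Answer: $-75763$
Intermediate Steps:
$E{\left(Z \right)} = 1$ ($E{\left(Z \right)} = \frac{Z}{Z} = 1$)
$F{\left(t \right)} = 27 - 3 t^{2}$ ($F{\left(t \right)} = 27 - 3 \cdot 1 t^{2} = 27 - 3 t^{2}$)
$F{\left(-114 \right)} - 36802 = \left(27 - 3 \left(-114\right)^{2}\right) - 36802 = \left(27 - 38988\right) - 36802 = -38961 - 36802 = -75763$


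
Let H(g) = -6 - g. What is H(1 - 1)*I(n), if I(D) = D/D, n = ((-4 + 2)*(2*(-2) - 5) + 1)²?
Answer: -6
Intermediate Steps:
n = 361 (n = (-2*(-4 - 5) + 1)² = (-2*(-9) + 1)² = (18 + 1)² = 19² = 361)
I(D) = 1
H(1 - 1)*I(n) = (-6 - (1 - 1))*1 = (-6 - 1*0)*1 = (-6 + 0)*1 = -6*1 = -6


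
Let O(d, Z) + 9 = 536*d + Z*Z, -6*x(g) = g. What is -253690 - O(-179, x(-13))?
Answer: -5678701/36 ≈ -1.5774e+5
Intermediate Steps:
x(g) = -g/6
O(d, Z) = -9 + Z² + 536*d (O(d, Z) = -9 + (536*d + Z*Z) = -9 + (536*d + Z²) = -9 + (Z² + 536*d) = -9 + Z² + 536*d)
-253690 - O(-179, x(-13)) = -253690 - (-9 + (-⅙*(-13))² + 536*(-179)) = -253690 - (-9 + (13/6)² - 95944) = -253690 - (-9 + 169/36 - 95944) = -253690 - 1*(-3454139/36) = -253690 + 3454139/36 = -5678701/36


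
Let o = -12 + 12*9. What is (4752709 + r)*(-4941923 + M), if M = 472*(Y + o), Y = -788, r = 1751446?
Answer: -34267446312785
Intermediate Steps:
o = 96 (o = -12 + 108 = 96)
M = -326624 (M = 472*(-788 + 96) = 472*(-692) = -326624)
(4752709 + r)*(-4941923 + M) = (4752709 + 1751446)*(-4941923 - 326624) = 6504155*(-5268547) = -34267446312785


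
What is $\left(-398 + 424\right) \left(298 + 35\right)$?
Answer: $8658$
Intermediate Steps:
$\left(-398 + 424\right) \left(298 + 35\right) = 26 \cdot 333 = 8658$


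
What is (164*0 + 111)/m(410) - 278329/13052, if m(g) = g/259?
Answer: 130558529/2675660 ≈ 48.795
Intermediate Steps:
m(g) = g/259 (m(g) = g*(1/259) = g/259)
(164*0 + 111)/m(410) - 278329/13052 = (164*0 + 111)/(((1/259)*410)) - 278329/13052 = (0 + 111)/(410/259) - 278329*1/13052 = 111*(259/410) - 278329/13052 = 28749/410 - 278329/13052 = 130558529/2675660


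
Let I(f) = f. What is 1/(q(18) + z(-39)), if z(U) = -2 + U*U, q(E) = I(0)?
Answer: 1/1519 ≈ 0.00065833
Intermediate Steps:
q(E) = 0
z(U) = -2 + U²
1/(q(18) + z(-39)) = 1/(0 + (-2 + (-39)²)) = 1/(0 + (-2 + 1521)) = 1/(0 + 1519) = 1/1519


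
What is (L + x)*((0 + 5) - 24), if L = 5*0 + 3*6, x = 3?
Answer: -399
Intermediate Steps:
L = 18 (L = 0 + 18 = 18)
(L + x)*((0 + 5) - 24) = (18 + 3)*((0 + 5) - 24) = 21*(5 - 24) = 21*(-19) = -399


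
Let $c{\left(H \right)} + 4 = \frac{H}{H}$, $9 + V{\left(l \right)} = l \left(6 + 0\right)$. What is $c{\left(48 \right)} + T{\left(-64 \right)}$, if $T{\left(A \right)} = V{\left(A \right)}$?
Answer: $-396$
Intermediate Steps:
$V{\left(l \right)} = -9 + 6 l$ ($V{\left(l \right)} = -9 + l \left(6 + 0\right) = -9 + l 6 = -9 + 6 l$)
$T{\left(A \right)} = -9 + 6 A$
$c{\left(H \right)} = -3$ ($c{\left(H \right)} = -4 + \frac{H}{H} = -4 + 1 = -3$)
$c{\left(48 \right)} + T{\left(-64 \right)} = -3 + \left(-9 + 6 \left(-64\right)\right) = -3 - 393 = -396$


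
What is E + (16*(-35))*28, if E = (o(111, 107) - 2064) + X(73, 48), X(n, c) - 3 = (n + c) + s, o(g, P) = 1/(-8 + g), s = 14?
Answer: -1813417/103 ≈ -17606.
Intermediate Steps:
X(n, c) = 17 + c + n (X(n, c) = 3 + ((n + c) + 14) = 3 + ((c + n) + 14) = 3 + (14 + c + n) = 17 + c + n)
E = -198377/103 (E = (1/(-8 + 111) - 2064) + (17 + 48 + 73) = (1/103 - 2064) + 138 = -212591/103 + 138 = -198377/103 ≈ -1926.0)
E + (16*(-35))*28 = -198377/103 + (16*(-35))*28 = -198377/103 - 560*28 = -198377/103 - 15680 = -1813417/103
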